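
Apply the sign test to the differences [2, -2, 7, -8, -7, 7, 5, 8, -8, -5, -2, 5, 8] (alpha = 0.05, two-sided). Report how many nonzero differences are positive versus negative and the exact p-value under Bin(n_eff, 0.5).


Step 1: Discard zero differences. Original n = 13; n_eff = number of nonzero differences = 13.
Nonzero differences (with sign): +2, -2, +7, -8, -7, +7, +5, +8, -8, -5, -2, +5, +8
Step 2: Count signs: positive = 7, negative = 6.
Step 3: Under H0: P(positive) = 0.5, so the number of positives S ~ Bin(13, 0.5).
Step 4: Two-sided exact p-value = sum of Bin(13,0.5) probabilities at or below the observed probability = 1.000000.
Step 5: alpha = 0.05. fail to reject H0.

n_eff = 13, pos = 7, neg = 6, p = 1.000000, fail to reject H0.


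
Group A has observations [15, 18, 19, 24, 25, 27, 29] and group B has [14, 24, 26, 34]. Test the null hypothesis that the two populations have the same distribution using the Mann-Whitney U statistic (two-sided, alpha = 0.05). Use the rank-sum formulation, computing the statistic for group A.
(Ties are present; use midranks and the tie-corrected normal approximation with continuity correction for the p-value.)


Step 1: Combine and sort all 11 observations; assign midranks.
sorted (value, group): (14,Y), (15,X), (18,X), (19,X), (24,X), (24,Y), (25,X), (26,Y), (27,X), (29,X), (34,Y)
ranks: 14->1, 15->2, 18->3, 19->4, 24->5.5, 24->5.5, 25->7, 26->8, 27->9, 29->10, 34->11
Step 2: Rank sum for X: R1 = 2 + 3 + 4 + 5.5 + 7 + 9 + 10 = 40.5.
Step 3: U_X = R1 - n1(n1+1)/2 = 40.5 - 7*8/2 = 40.5 - 28 = 12.5.
       U_Y = n1*n2 - U_X = 28 - 12.5 = 15.5.
Step 4: Ties are present, so use the tie-corrected normal approximation (with continuity correction) for the p-value.
Step 5: p-value = 0.849769; compare to alpha = 0.05. fail to reject H0.

U_X = 12.5, p = 0.849769, fail to reject H0 at alpha = 0.05.


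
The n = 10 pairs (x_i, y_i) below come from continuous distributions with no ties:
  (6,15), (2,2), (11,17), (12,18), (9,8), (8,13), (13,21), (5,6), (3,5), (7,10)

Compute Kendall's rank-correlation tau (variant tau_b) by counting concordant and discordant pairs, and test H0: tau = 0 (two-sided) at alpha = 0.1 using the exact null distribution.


Step 1: Enumerate the 45 unordered pairs (i,j) with i<j and classify each by sign(x_j-x_i) * sign(y_j-y_i).
  (1,2):dx=-4,dy=-13->C; (1,3):dx=+5,dy=+2->C; (1,4):dx=+6,dy=+3->C; (1,5):dx=+3,dy=-7->D
  (1,6):dx=+2,dy=-2->D; (1,7):dx=+7,dy=+6->C; (1,8):dx=-1,dy=-9->C; (1,9):dx=-3,dy=-10->C
  (1,10):dx=+1,dy=-5->D; (2,3):dx=+9,dy=+15->C; (2,4):dx=+10,dy=+16->C; (2,5):dx=+7,dy=+6->C
  (2,6):dx=+6,dy=+11->C; (2,7):dx=+11,dy=+19->C; (2,8):dx=+3,dy=+4->C; (2,9):dx=+1,dy=+3->C
  (2,10):dx=+5,dy=+8->C; (3,4):dx=+1,dy=+1->C; (3,5):dx=-2,dy=-9->C; (3,6):dx=-3,dy=-4->C
  (3,7):dx=+2,dy=+4->C; (3,8):dx=-6,dy=-11->C; (3,9):dx=-8,dy=-12->C; (3,10):dx=-4,dy=-7->C
  (4,5):dx=-3,dy=-10->C; (4,6):dx=-4,dy=-5->C; (4,7):dx=+1,dy=+3->C; (4,8):dx=-7,dy=-12->C
  (4,9):dx=-9,dy=-13->C; (4,10):dx=-5,dy=-8->C; (5,6):dx=-1,dy=+5->D; (5,7):dx=+4,dy=+13->C
  (5,8):dx=-4,dy=-2->C; (5,9):dx=-6,dy=-3->C; (5,10):dx=-2,dy=+2->D; (6,7):dx=+5,dy=+8->C
  (6,8):dx=-3,dy=-7->C; (6,9):dx=-5,dy=-8->C; (6,10):dx=-1,dy=-3->C; (7,8):dx=-8,dy=-15->C
  (7,9):dx=-10,dy=-16->C; (7,10):dx=-6,dy=-11->C; (8,9):dx=-2,dy=-1->C; (8,10):dx=+2,dy=+4->C
  (9,10):dx=+4,dy=+5->C
Step 2: C = 40, D = 5, total pairs = 45.
Step 3: tau = (C - D)/(n(n-1)/2) = (40 - 5)/45 = 0.777778.
Step 4: Exact two-sided p-value (enumerate n! = 3628800 permutations of y under H0): p = 0.000946.
Step 5: alpha = 0.1. reject H0.

tau_b = 0.7778 (C=40, D=5), p = 0.000946, reject H0.


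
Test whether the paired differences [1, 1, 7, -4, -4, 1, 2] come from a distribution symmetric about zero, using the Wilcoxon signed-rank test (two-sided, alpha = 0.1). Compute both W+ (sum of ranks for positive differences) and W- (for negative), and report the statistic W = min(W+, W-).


Step 1: Drop any zero differences (none here) and take |d_i|.
|d| = [1, 1, 7, 4, 4, 1, 2]
Step 2: Midrank |d_i| (ties get averaged ranks).
ranks: |1|->2, |1|->2, |7|->7, |4|->5.5, |4|->5.5, |1|->2, |2|->4
Step 3: Attach original signs; sum ranks with positive sign and with negative sign.
W+ = 2 + 2 + 7 + 2 + 4 = 17
W- = 5.5 + 5.5 = 11
(Check: W+ + W- = 28 should equal n(n+1)/2 = 28.)
Step 4: Test statistic W = min(W+, W-) = 11.
Step 5: Ties in |d|, so use the tie-corrected normal approximation.
        E[W] = n(n+1)/4 = 7*8/4 = 14.
        Tie groups: |d|=1 (t=3), |d|=4 (t=2); sum(t^3 - t) = 30.
        Var[W] = n(n+1)(2n+1)/24 - sum(t^3-t)/48 = 840/24 - 30/48 = 34.375.
        z = (W - E[W]) / sqrt(Var[W]) = (11 - 14) / 5.8630 = -0.5117.
        Two-sided p = 2*Phi(z) = 0.608874.
Step 6: alpha = 0.1. fail to reject H0.

W+ = 17, W- = 11, W = min = 11, p = 0.608874, fail to reject H0.


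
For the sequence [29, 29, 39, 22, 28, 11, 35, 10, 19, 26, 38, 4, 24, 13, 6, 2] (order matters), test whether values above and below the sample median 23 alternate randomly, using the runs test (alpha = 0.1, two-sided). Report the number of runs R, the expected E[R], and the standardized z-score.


Step 1: Compute median = 23; label A = above, B = below.
Labels in order: AAABABABBAABABBB  (n_A = 8, n_B = 8)
Step 2: Count runs R = 10.
Step 3: Under H0 (random ordering), E[R] = 2*n_A*n_B/(n_A+n_B) + 1 = 2*8*8/16 + 1 = 9.0000.
        Var[R] = 2*n_A*n_B*(2*n_A*n_B - n_A - n_B) / ((n_A+n_B)^2 * (n_A+n_B-1)) = 14336/3840 = 3.7333.
        SD[R] = 1.9322.
Step 4: Continuity-corrected z = (R - 0.5 - E[R]) / SD[R] = (10 - 0.5 - 9.0000) / 1.9322 = 0.2588.
Step 5: Two-sided p-value via normal approximation = 2*(1 - Phi(|z|)) = 0.795809.
Step 6: alpha = 0.1. fail to reject H0.

R = 10, z = 0.2588, p = 0.795809, fail to reject H0.


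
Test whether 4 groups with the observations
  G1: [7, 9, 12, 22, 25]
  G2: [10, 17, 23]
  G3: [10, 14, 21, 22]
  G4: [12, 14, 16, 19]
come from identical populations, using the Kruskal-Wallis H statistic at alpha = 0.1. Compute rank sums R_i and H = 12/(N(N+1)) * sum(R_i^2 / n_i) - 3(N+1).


Step 1: Combine all N = 16 observations and assign midranks.
sorted (value, group, rank): (7,G1,1), (9,G1,2), (10,G2,3.5), (10,G3,3.5), (12,G1,5.5), (12,G4,5.5), (14,G3,7.5), (14,G4,7.5), (16,G4,9), (17,G2,10), (19,G4,11), (21,G3,12), (22,G1,13.5), (22,G3,13.5), (23,G2,15), (25,G1,16)
Step 2: Sum ranks within each group.
R_1 = 38 (n_1 = 5)
R_2 = 28.5 (n_2 = 3)
R_3 = 36.5 (n_3 = 4)
R_4 = 33 (n_4 = 4)
Step 3: H = 12/(N(N+1)) * sum(R_i^2/n_i) - 3(N+1)
     = 12/(16*17) * (38^2/5 + 28.5^2/3 + 36.5^2/4 + 33^2/4) - 3*17
     = 0.044118 * 1164.86 - 51
     = 0.390993.
Step 4: Ties present; correction factor C = 1 - 24/(16^3 - 16) = 0.994118. Corrected H = 0.390993 / 0.994118 = 0.393306.
Step 5: Under H0, H ~ chi^2(3); p-value = 0.941622.
Step 6: alpha = 0.1. fail to reject H0.

H = 0.3933, df = 3, p = 0.941622, fail to reject H0.


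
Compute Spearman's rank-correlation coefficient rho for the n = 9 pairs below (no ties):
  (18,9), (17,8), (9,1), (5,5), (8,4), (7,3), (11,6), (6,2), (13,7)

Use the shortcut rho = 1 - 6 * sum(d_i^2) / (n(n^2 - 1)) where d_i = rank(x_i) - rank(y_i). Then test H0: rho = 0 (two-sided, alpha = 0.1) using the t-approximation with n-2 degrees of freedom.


Step 1: Rank x and y separately (midranks; no ties here).
rank(x): 18->9, 17->8, 9->5, 5->1, 8->4, 7->3, 11->6, 6->2, 13->7
rank(y): 9->9, 8->8, 1->1, 5->5, 4->4, 3->3, 6->6, 2->2, 7->7
Step 2: d_i = R_x(i) - R_y(i); compute d_i^2.
  (9-9)^2=0, (8-8)^2=0, (5-1)^2=16, (1-5)^2=16, (4-4)^2=0, (3-3)^2=0, (6-6)^2=0, (2-2)^2=0, (7-7)^2=0
sum(d^2) = 32.
Step 3: rho = 1 - 6*32 / (9*(9^2 - 1)) = 1 - 192/720 = 0.733333.
Step 4: Under H0, t = rho * sqrt((n-2)/(1-rho^2)) = 2.8538 ~ t(7).
Step 5: Two-sided p-value from the t-distribution with 7 df = 0.024554.
Step 6: alpha = 0.1. reject H0.

rho = 0.7333, p = 0.024554, reject H0 at alpha = 0.1.


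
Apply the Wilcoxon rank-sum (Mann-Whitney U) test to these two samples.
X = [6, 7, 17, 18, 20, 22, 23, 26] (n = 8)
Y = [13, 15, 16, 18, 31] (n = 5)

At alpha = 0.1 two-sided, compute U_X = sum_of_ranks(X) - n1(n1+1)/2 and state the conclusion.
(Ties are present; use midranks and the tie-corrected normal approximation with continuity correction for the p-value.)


Step 1: Combine and sort all 13 observations; assign midranks.
sorted (value, group): (6,X), (7,X), (13,Y), (15,Y), (16,Y), (17,X), (18,X), (18,Y), (20,X), (22,X), (23,X), (26,X), (31,Y)
ranks: 6->1, 7->2, 13->3, 15->4, 16->5, 17->6, 18->7.5, 18->7.5, 20->9, 22->10, 23->11, 26->12, 31->13
Step 2: Rank sum for X: R1 = 1 + 2 + 6 + 7.5 + 9 + 10 + 11 + 12 = 58.5.
Step 3: U_X = R1 - n1(n1+1)/2 = 58.5 - 8*9/2 = 58.5 - 36 = 22.5.
       U_Y = n1*n2 - U_X = 40 - 22.5 = 17.5.
Step 4: Ties are present, so use the tie-corrected normal approximation (with continuity correction) for the p-value.
Step 5: p-value = 0.769390; compare to alpha = 0.1. fail to reject H0.

U_X = 22.5, p = 0.769390, fail to reject H0 at alpha = 0.1.


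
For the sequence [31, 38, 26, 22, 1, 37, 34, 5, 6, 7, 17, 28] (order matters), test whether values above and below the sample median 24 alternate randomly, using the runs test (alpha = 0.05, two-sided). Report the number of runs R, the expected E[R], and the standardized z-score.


Step 1: Compute median = 24; label A = above, B = below.
Labels in order: AAABBAABBBBA  (n_A = 6, n_B = 6)
Step 2: Count runs R = 5.
Step 3: Under H0 (random ordering), E[R] = 2*n_A*n_B/(n_A+n_B) + 1 = 2*6*6/12 + 1 = 7.0000.
        Var[R] = 2*n_A*n_B*(2*n_A*n_B - n_A - n_B) / ((n_A+n_B)^2 * (n_A+n_B-1)) = 4320/1584 = 2.7273.
        SD[R] = 1.6514.
Step 4: Continuity-corrected z = (R + 0.5 - E[R]) / SD[R] = (5 + 0.5 - 7.0000) / 1.6514 = -0.9083.
Step 5: Two-sided p-value via normal approximation = 2*(1 - Phi(|z|)) = 0.363722.
Step 6: alpha = 0.05. fail to reject H0.

R = 5, z = -0.9083, p = 0.363722, fail to reject H0.


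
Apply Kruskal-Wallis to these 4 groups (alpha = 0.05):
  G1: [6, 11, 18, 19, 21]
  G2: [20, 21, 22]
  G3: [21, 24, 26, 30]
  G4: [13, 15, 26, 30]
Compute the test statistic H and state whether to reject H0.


Step 1: Combine all N = 16 observations and assign midranks.
sorted (value, group, rank): (6,G1,1), (11,G1,2), (13,G4,3), (15,G4,4), (18,G1,5), (19,G1,6), (20,G2,7), (21,G1,9), (21,G2,9), (21,G3,9), (22,G2,11), (24,G3,12), (26,G3,13.5), (26,G4,13.5), (30,G3,15.5), (30,G4,15.5)
Step 2: Sum ranks within each group.
R_1 = 23 (n_1 = 5)
R_2 = 27 (n_2 = 3)
R_3 = 50 (n_3 = 4)
R_4 = 36 (n_4 = 4)
Step 3: H = 12/(N(N+1)) * sum(R_i^2/n_i) - 3(N+1)
     = 12/(16*17) * (23^2/5 + 27^2/3 + 50^2/4 + 36^2/4) - 3*17
     = 0.044118 * 1297.8 - 51
     = 6.255882.
Step 4: Ties present; correction factor C = 1 - 36/(16^3 - 16) = 0.991176. Corrected H = 6.255882 / 0.991176 = 6.311573.
Step 5: Under H0, H ~ chi^2(3); p-value = 0.097397.
Step 6: alpha = 0.05. fail to reject H0.

H = 6.3116, df = 3, p = 0.097397, fail to reject H0.


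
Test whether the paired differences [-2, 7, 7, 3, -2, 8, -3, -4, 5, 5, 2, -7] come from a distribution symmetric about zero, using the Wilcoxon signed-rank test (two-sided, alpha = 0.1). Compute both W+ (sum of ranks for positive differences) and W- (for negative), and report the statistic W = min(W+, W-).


Step 1: Drop any zero differences (none here) and take |d_i|.
|d| = [2, 7, 7, 3, 2, 8, 3, 4, 5, 5, 2, 7]
Step 2: Midrank |d_i| (ties get averaged ranks).
ranks: |2|->2, |7|->10, |7|->10, |3|->4.5, |2|->2, |8|->12, |3|->4.5, |4|->6, |5|->7.5, |5|->7.5, |2|->2, |7|->10
Step 3: Attach original signs; sum ranks with positive sign and with negative sign.
W+ = 10 + 10 + 4.5 + 12 + 7.5 + 7.5 + 2 = 53.5
W- = 2 + 2 + 4.5 + 6 + 10 = 24.5
(Check: W+ + W- = 78 should equal n(n+1)/2 = 78.)
Step 4: Test statistic W = min(W+, W-) = 24.5.
Step 5: Ties in |d|, so use the tie-corrected normal approximation.
        E[W] = n(n+1)/4 = 12*13/4 = 39.
        Tie groups: |d|=2 (t=3), |d|=3 (t=2), |d|=5 (t=2), |d|=7 (t=3); sum(t^3 - t) = 60.
        Var[W] = n(n+1)(2n+1)/24 - sum(t^3-t)/48 = 3900/24 - 60/48 = 161.25.
        z = (W - E[W]) / sqrt(Var[W]) = (24.5 - 39) / 12.6984 = -1.1419.
        Two-sided p = 2*Phi(z) = 0.253506.
Step 6: alpha = 0.1. fail to reject H0.

W+ = 53.5, W- = 24.5, W = min = 24.5, p = 0.253506, fail to reject H0.


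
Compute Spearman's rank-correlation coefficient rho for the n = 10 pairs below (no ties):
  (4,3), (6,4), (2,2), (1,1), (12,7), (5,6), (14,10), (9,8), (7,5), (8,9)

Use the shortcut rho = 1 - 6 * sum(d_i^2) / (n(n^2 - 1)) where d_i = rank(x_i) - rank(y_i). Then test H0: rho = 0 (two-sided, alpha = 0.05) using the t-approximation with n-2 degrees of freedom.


Step 1: Rank x and y separately (midranks; no ties here).
rank(x): 4->3, 6->5, 2->2, 1->1, 12->9, 5->4, 14->10, 9->8, 7->6, 8->7
rank(y): 3->3, 4->4, 2->2, 1->1, 7->7, 6->6, 10->10, 8->8, 5->5, 9->9
Step 2: d_i = R_x(i) - R_y(i); compute d_i^2.
  (3-3)^2=0, (5-4)^2=1, (2-2)^2=0, (1-1)^2=0, (9-7)^2=4, (4-6)^2=4, (10-10)^2=0, (8-8)^2=0, (6-5)^2=1, (7-9)^2=4
sum(d^2) = 14.
Step 3: rho = 1 - 6*14 / (10*(10^2 - 1)) = 1 - 84/990 = 0.915152.
Step 4: Under H0, t = rho * sqrt((n-2)/(1-rho^2)) = 6.4212 ~ t(8).
Step 5: Two-sided p-value from the t-distribution with 8 df = 0.000204.
Step 6: alpha = 0.05. reject H0.

rho = 0.9152, p = 0.000204, reject H0 at alpha = 0.05.


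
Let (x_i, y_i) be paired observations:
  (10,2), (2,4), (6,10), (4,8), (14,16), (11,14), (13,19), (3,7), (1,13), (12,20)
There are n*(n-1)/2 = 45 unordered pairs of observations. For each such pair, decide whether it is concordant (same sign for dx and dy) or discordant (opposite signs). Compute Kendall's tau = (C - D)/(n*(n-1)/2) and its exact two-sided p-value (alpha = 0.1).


Step 1: Enumerate the 45 unordered pairs (i,j) with i<j and classify each by sign(x_j-x_i) * sign(y_j-y_i).
  (1,2):dx=-8,dy=+2->D; (1,3):dx=-4,dy=+8->D; (1,4):dx=-6,dy=+6->D; (1,5):dx=+4,dy=+14->C
  (1,6):dx=+1,dy=+12->C; (1,7):dx=+3,dy=+17->C; (1,8):dx=-7,dy=+5->D; (1,9):dx=-9,dy=+11->D
  (1,10):dx=+2,dy=+18->C; (2,3):dx=+4,dy=+6->C; (2,4):dx=+2,dy=+4->C; (2,5):dx=+12,dy=+12->C
  (2,6):dx=+9,dy=+10->C; (2,7):dx=+11,dy=+15->C; (2,8):dx=+1,dy=+3->C; (2,9):dx=-1,dy=+9->D
  (2,10):dx=+10,dy=+16->C; (3,4):dx=-2,dy=-2->C; (3,5):dx=+8,dy=+6->C; (3,6):dx=+5,dy=+4->C
  (3,7):dx=+7,dy=+9->C; (3,8):dx=-3,dy=-3->C; (3,9):dx=-5,dy=+3->D; (3,10):dx=+6,dy=+10->C
  (4,5):dx=+10,dy=+8->C; (4,6):dx=+7,dy=+6->C; (4,7):dx=+9,dy=+11->C; (4,8):dx=-1,dy=-1->C
  (4,9):dx=-3,dy=+5->D; (4,10):dx=+8,dy=+12->C; (5,6):dx=-3,dy=-2->C; (5,7):dx=-1,dy=+3->D
  (5,8):dx=-11,dy=-9->C; (5,9):dx=-13,dy=-3->C; (5,10):dx=-2,dy=+4->D; (6,7):dx=+2,dy=+5->C
  (6,8):dx=-8,dy=-7->C; (6,9):dx=-10,dy=-1->C; (6,10):dx=+1,dy=+6->C; (7,8):dx=-10,dy=-12->C
  (7,9):dx=-12,dy=-6->C; (7,10):dx=-1,dy=+1->D; (8,9):dx=-2,dy=+6->D; (8,10):dx=+9,dy=+13->C
  (9,10):dx=+11,dy=+7->C
Step 2: C = 33, D = 12, total pairs = 45.
Step 3: tau = (C - D)/(n(n-1)/2) = (33 - 12)/45 = 0.466667.
Step 4: Exact two-sided p-value (enumerate n! = 3628800 permutations of y under H0): p = 0.072550.
Step 5: alpha = 0.1. reject H0.

tau_b = 0.4667 (C=33, D=12), p = 0.072550, reject H0.


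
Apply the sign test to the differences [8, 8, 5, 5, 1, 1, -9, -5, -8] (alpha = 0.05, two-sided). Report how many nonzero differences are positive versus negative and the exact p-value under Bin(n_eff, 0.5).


Step 1: Discard zero differences. Original n = 9; n_eff = number of nonzero differences = 9.
Nonzero differences (with sign): +8, +8, +5, +5, +1, +1, -9, -5, -8
Step 2: Count signs: positive = 6, negative = 3.
Step 3: Under H0: P(positive) = 0.5, so the number of positives S ~ Bin(9, 0.5).
Step 4: Two-sided exact p-value = sum of Bin(9,0.5) probabilities at or below the observed probability = 0.507812.
Step 5: alpha = 0.05. fail to reject H0.

n_eff = 9, pos = 6, neg = 3, p = 0.507812, fail to reject H0.


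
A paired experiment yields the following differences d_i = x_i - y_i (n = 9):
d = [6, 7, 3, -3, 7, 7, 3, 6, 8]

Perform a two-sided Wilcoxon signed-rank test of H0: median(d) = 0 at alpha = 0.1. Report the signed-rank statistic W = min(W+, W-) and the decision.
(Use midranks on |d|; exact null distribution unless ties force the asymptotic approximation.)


Step 1: Drop any zero differences (none here) and take |d_i|.
|d| = [6, 7, 3, 3, 7, 7, 3, 6, 8]
Step 2: Midrank |d_i| (ties get averaged ranks).
ranks: |6|->4.5, |7|->7, |3|->2, |3|->2, |7|->7, |7|->7, |3|->2, |6|->4.5, |8|->9
Step 3: Attach original signs; sum ranks with positive sign and with negative sign.
W+ = 4.5 + 7 + 2 + 7 + 7 + 2 + 4.5 + 9 = 43
W- = 2 = 2
(Check: W+ + W- = 45 should equal n(n+1)/2 = 45.)
Step 4: Test statistic W = min(W+, W-) = 2.
Step 5: Ties in |d|, so use the tie-corrected normal approximation.
        E[W] = n(n+1)/4 = 9*10/4 = 22.5.
        Tie groups: |d|=3 (t=3), |d|=6 (t=2), |d|=7 (t=3); sum(t^3 - t) = 54.
        Var[W] = n(n+1)(2n+1)/24 - sum(t^3-t)/48 = 1710/24 - 54/48 = 70.125.
        z = (W - E[W]) / sqrt(Var[W]) = (2 - 22.5) / 8.3741 = -2.4480.
        Two-sided p = 2*Phi(z) = 0.014364.
Step 6: alpha = 0.1. reject H0.

W+ = 43, W- = 2, W = min = 2, p = 0.014364, reject H0.


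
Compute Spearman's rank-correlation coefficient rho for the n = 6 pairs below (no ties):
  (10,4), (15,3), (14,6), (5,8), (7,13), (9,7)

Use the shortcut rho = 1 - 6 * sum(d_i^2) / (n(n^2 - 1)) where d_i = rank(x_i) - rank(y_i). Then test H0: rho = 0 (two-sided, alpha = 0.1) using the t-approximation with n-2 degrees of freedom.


Step 1: Rank x and y separately (midranks; no ties here).
rank(x): 10->4, 15->6, 14->5, 5->1, 7->2, 9->3
rank(y): 4->2, 3->1, 6->3, 8->5, 13->6, 7->4
Step 2: d_i = R_x(i) - R_y(i); compute d_i^2.
  (4-2)^2=4, (6-1)^2=25, (5-3)^2=4, (1-5)^2=16, (2-6)^2=16, (3-4)^2=1
sum(d^2) = 66.
Step 3: rho = 1 - 6*66 / (6*(6^2 - 1)) = 1 - 396/210 = -0.885714.
Step 4: Under H0, t = rho * sqrt((n-2)/(1-rho^2)) = -3.8158 ~ t(4).
Step 5: Two-sided p-value from the t-distribution with 4 df = 0.018845.
Step 6: alpha = 0.1. reject H0.

rho = -0.8857, p = 0.018845, reject H0 at alpha = 0.1.


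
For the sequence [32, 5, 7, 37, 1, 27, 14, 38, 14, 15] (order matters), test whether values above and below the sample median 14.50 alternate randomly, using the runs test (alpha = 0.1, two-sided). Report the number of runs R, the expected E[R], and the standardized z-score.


Step 1: Compute median = 14.50; label A = above, B = below.
Labels in order: ABBABABABA  (n_A = 5, n_B = 5)
Step 2: Count runs R = 9.
Step 3: Under H0 (random ordering), E[R] = 2*n_A*n_B/(n_A+n_B) + 1 = 2*5*5/10 + 1 = 6.0000.
        Var[R] = 2*n_A*n_B*(2*n_A*n_B - n_A - n_B) / ((n_A+n_B)^2 * (n_A+n_B-1)) = 2000/900 = 2.2222.
        SD[R] = 1.4907.
Step 4: Continuity-corrected z = (R - 0.5 - E[R]) / SD[R] = (9 - 0.5 - 6.0000) / 1.4907 = 1.6771.
Step 5: Two-sided p-value via normal approximation = 2*(1 - Phi(|z|)) = 0.093533.
Step 6: alpha = 0.1. reject H0.

R = 9, z = 1.6771, p = 0.093533, reject H0.


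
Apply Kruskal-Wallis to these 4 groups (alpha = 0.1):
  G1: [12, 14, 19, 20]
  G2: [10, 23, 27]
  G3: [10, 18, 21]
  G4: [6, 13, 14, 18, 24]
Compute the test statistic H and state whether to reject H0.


Step 1: Combine all N = 15 observations and assign midranks.
sorted (value, group, rank): (6,G4,1), (10,G2,2.5), (10,G3,2.5), (12,G1,4), (13,G4,5), (14,G1,6.5), (14,G4,6.5), (18,G3,8.5), (18,G4,8.5), (19,G1,10), (20,G1,11), (21,G3,12), (23,G2,13), (24,G4,14), (27,G2,15)
Step 2: Sum ranks within each group.
R_1 = 31.5 (n_1 = 4)
R_2 = 30.5 (n_2 = 3)
R_3 = 23 (n_3 = 3)
R_4 = 35 (n_4 = 5)
Step 3: H = 12/(N(N+1)) * sum(R_i^2/n_i) - 3(N+1)
     = 12/(15*16) * (31.5^2/4 + 30.5^2/3 + 23^2/3 + 35^2/5) - 3*16
     = 0.050000 * 979.479 - 48
     = 0.973958.
Step 4: Ties present; correction factor C = 1 - 18/(15^3 - 15) = 0.994643. Corrected H = 0.973958 / 0.994643 = 0.979204.
Step 5: Under H0, H ~ chi^2(3); p-value = 0.806284.
Step 6: alpha = 0.1. fail to reject H0.

H = 0.9792, df = 3, p = 0.806284, fail to reject H0.


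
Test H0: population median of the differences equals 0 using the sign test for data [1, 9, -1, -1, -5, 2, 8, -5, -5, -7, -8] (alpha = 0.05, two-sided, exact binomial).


Step 1: Discard zero differences. Original n = 11; n_eff = number of nonzero differences = 11.
Nonzero differences (with sign): +1, +9, -1, -1, -5, +2, +8, -5, -5, -7, -8
Step 2: Count signs: positive = 4, negative = 7.
Step 3: Under H0: P(positive) = 0.5, so the number of positives S ~ Bin(11, 0.5).
Step 4: Two-sided exact p-value = sum of Bin(11,0.5) probabilities at or below the observed probability = 0.548828.
Step 5: alpha = 0.05. fail to reject H0.

n_eff = 11, pos = 4, neg = 7, p = 0.548828, fail to reject H0.


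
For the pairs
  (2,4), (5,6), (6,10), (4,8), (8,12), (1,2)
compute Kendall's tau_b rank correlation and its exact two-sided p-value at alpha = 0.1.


Step 1: Enumerate the 15 unordered pairs (i,j) with i<j and classify each by sign(x_j-x_i) * sign(y_j-y_i).
  (1,2):dx=+3,dy=+2->C; (1,3):dx=+4,dy=+6->C; (1,4):dx=+2,dy=+4->C; (1,5):dx=+6,dy=+8->C
  (1,6):dx=-1,dy=-2->C; (2,3):dx=+1,dy=+4->C; (2,4):dx=-1,dy=+2->D; (2,5):dx=+3,dy=+6->C
  (2,6):dx=-4,dy=-4->C; (3,4):dx=-2,dy=-2->C; (3,5):dx=+2,dy=+2->C; (3,6):dx=-5,dy=-8->C
  (4,5):dx=+4,dy=+4->C; (4,6):dx=-3,dy=-6->C; (5,6):dx=-7,dy=-10->C
Step 2: C = 14, D = 1, total pairs = 15.
Step 3: tau = (C - D)/(n(n-1)/2) = (14 - 1)/15 = 0.866667.
Step 4: Exact two-sided p-value (enumerate n! = 720 permutations of y under H0): p = 0.016667.
Step 5: alpha = 0.1. reject H0.

tau_b = 0.8667 (C=14, D=1), p = 0.016667, reject H0.


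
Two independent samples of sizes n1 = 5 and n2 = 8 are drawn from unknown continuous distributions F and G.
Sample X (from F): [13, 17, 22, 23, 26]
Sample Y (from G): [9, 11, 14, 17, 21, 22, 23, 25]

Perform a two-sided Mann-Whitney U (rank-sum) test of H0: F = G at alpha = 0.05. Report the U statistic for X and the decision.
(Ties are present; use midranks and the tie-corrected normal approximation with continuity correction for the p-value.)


Step 1: Combine and sort all 13 observations; assign midranks.
sorted (value, group): (9,Y), (11,Y), (13,X), (14,Y), (17,X), (17,Y), (21,Y), (22,X), (22,Y), (23,X), (23,Y), (25,Y), (26,X)
ranks: 9->1, 11->2, 13->3, 14->4, 17->5.5, 17->5.5, 21->7, 22->8.5, 22->8.5, 23->10.5, 23->10.5, 25->12, 26->13
Step 2: Rank sum for X: R1 = 3 + 5.5 + 8.5 + 10.5 + 13 = 40.5.
Step 3: U_X = R1 - n1(n1+1)/2 = 40.5 - 5*6/2 = 40.5 - 15 = 25.5.
       U_Y = n1*n2 - U_X = 40 - 25.5 = 14.5.
Step 4: Ties are present, so use the tie-corrected normal approximation (with continuity correction) for the p-value.
Step 5: p-value = 0.462364; compare to alpha = 0.05. fail to reject H0.

U_X = 25.5, p = 0.462364, fail to reject H0 at alpha = 0.05.


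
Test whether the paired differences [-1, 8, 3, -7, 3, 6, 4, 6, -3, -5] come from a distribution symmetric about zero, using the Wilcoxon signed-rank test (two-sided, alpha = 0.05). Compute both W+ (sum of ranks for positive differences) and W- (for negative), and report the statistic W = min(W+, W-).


Step 1: Drop any zero differences (none here) and take |d_i|.
|d| = [1, 8, 3, 7, 3, 6, 4, 6, 3, 5]
Step 2: Midrank |d_i| (ties get averaged ranks).
ranks: |1|->1, |8|->10, |3|->3, |7|->9, |3|->3, |6|->7.5, |4|->5, |6|->7.5, |3|->3, |5|->6
Step 3: Attach original signs; sum ranks with positive sign and with negative sign.
W+ = 10 + 3 + 3 + 7.5 + 5 + 7.5 = 36
W- = 1 + 9 + 3 + 6 = 19
(Check: W+ + W- = 55 should equal n(n+1)/2 = 55.)
Step 4: Test statistic W = min(W+, W-) = 19.
Step 5: Ties in |d|, so use the tie-corrected normal approximation.
        E[W] = n(n+1)/4 = 10*11/4 = 27.5.
        Tie groups: |d|=3 (t=3), |d|=6 (t=2); sum(t^3 - t) = 30.
        Var[W] = n(n+1)(2n+1)/24 - sum(t^3-t)/48 = 2310/24 - 30/48 = 95.625.
        z = (W - E[W]) / sqrt(Var[W]) = (19 - 27.5) / 9.7788 = -0.8692.
        Two-sided p = 2*Phi(z) = 0.384723.
Step 6: alpha = 0.05. fail to reject H0.

W+ = 36, W- = 19, W = min = 19, p = 0.384723, fail to reject H0.


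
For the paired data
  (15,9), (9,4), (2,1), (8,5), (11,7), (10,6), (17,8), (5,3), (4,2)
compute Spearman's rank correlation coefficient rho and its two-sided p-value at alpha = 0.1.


Step 1: Rank x and y separately (midranks; no ties here).
rank(x): 15->8, 9->5, 2->1, 8->4, 11->7, 10->6, 17->9, 5->3, 4->2
rank(y): 9->9, 4->4, 1->1, 5->5, 7->7, 6->6, 8->8, 3->3, 2->2
Step 2: d_i = R_x(i) - R_y(i); compute d_i^2.
  (8-9)^2=1, (5-4)^2=1, (1-1)^2=0, (4-5)^2=1, (7-7)^2=0, (6-6)^2=0, (9-8)^2=1, (3-3)^2=0, (2-2)^2=0
sum(d^2) = 4.
Step 3: rho = 1 - 6*4 / (9*(9^2 - 1)) = 1 - 24/720 = 0.966667.
Step 4: Under H0, t = rho * sqrt((n-2)/(1-rho^2)) = 9.9890 ~ t(7).
Step 5: Two-sided p-value from the t-distribution with 7 df = 0.000022.
Step 6: alpha = 0.1. reject H0.

rho = 0.9667, p = 0.000022, reject H0 at alpha = 0.1.


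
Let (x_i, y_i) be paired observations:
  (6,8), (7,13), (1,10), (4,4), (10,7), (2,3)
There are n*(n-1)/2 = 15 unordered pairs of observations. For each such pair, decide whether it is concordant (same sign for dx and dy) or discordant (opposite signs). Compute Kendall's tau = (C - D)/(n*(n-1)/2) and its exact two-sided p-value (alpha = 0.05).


Step 1: Enumerate the 15 unordered pairs (i,j) with i<j and classify each by sign(x_j-x_i) * sign(y_j-y_i).
  (1,2):dx=+1,dy=+5->C; (1,3):dx=-5,dy=+2->D; (1,4):dx=-2,dy=-4->C; (1,5):dx=+4,dy=-1->D
  (1,6):dx=-4,dy=-5->C; (2,3):dx=-6,dy=-3->C; (2,4):dx=-3,dy=-9->C; (2,5):dx=+3,dy=-6->D
  (2,6):dx=-5,dy=-10->C; (3,4):dx=+3,dy=-6->D; (3,5):dx=+9,dy=-3->D; (3,6):dx=+1,dy=-7->D
  (4,5):dx=+6,dy=+3->C; (4,6):dx=-2,dy=-1->C; (5,6):dx=-8,dy=-4->C
Step 2: C = 9, D = 6, total pairs = 15.
Step 3: tau = (C - D)/(n(n-1)/2) = (9 - 6)/15 = 0.200000.
Step 4: Exact two-sided p-value (enumerate n! = 720 permutations of y under H0): p = 0.719444.
Step 5: alpha = 0.05. fail to reject H0.

tau_b = 0.2000 (C=9, D=6), p = 0.719444, fail to reject H0.


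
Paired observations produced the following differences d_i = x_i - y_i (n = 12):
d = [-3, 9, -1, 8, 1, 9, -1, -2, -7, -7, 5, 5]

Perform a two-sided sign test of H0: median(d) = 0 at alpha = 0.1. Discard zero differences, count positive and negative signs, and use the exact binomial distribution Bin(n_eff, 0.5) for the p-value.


Step 1: Discard zero differences. Original n = 12; n_eff = number of nonzero differences = 12.
Nonzero differences (with sign): -3, +9, -1, +8, +1, +9, -1, -2, -7, -7, +5, +5
Step 2: Count signs: positive = 6, negative = 6.
Step 3: Under H0: P(positive) = 0.5, so the number of positives S ~ Bin(12, 0.5).
Step 4: Two-sided exact p-value = sum of Bin(12,0.5) probabilities at or below the observed probability = 1.000000.
Step 5: alpha = 0.1. fail to reject H0.

n_eff = 12, pos = 6, neg = 6, p = 1.000000, fail to reject H0.


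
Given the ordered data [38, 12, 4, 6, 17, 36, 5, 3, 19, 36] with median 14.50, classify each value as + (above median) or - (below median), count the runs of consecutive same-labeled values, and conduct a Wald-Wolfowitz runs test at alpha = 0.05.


Step 1: Compute median = 14.50; label A = above, B = below.
Labels in order: ABBBAABBAA  (n_A = 5, n_B = 5)
Step 2: Count runs R = 5.
Step 3: Under H0 (random ordering), E[R] = 2*n_A*n_B/(n_A+n_B) + 1 = 2*5*5/10 + 1 = 6.0000.
        Var[R] = 2*n_A*n_B*(2*n_A*n_B - n_A - n_B) / ((n_A+n_B)^2 * (n_A+n_B-1)) = 2000/900 = 2.2222.
        SD[R] = 1.4907.
Step 4: Continuity-corrected z = (R + 0.5 - E[R]) / SD[R] = (5 + 0.5 - 6.0000) / 1.4907 = -0.3354.
Step 5: Two-sided p-value via normal approximation = 2*(1 - Phi(|z|)) = 0.737316.
Step 6: alpha = 0.05. fail to reject H0.

R = 5, z = -0.3354, p = 0.737316, fail to reject H0.


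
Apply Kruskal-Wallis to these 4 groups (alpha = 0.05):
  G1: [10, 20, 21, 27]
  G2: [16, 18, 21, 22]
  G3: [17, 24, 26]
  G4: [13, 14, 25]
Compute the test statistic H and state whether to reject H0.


Step 1: Combine all N = 14 observations and assign midranks.
sorted (value, group, rank): (10,G1,1), (13,G4,2), (14,G4,3), (16,G2,4), (17,G3,5), (18,G2,6), (20,G1,7), (21,G1,8.5), (21,G2,8.5), (22,G2,10), (24,G3,11), (25,G4,12), (26,G3,13), (27,G1,14)
Step 2: Sum ranks within each group.
R_1 = 30.5 (n_1 = 4)
R_2 = 28.5 (n_2 = 4)
R_3 = 29 (n_3 = 3)
R_4 = 17 (n_4 = 3)
Step 3: H = 12/(N(N+1)) * sum(R_i^2/n_i) - 3(N+1)
     = 12/(14*15) * (30.5^2/4 + 28.5^2/4 + 29^2/3 + 17^2/3) - 3*15
     = 0.057143 * 812.292 - 45
     = 1.416667.
Step 4: Ties present; correction factor C = 1 - 6/(14^3 - 14) = 0.997802. Corrected H = 1.416667 / 0.997802 = 1.419787.
Step 5: Under H0, H ~ chi^2(3); p-value = 0.700903.
Step 6: alpha = 0.05. fail to reject H0.

H = 1.4198, df = 3, p = 0.700903, fail to reject H0.


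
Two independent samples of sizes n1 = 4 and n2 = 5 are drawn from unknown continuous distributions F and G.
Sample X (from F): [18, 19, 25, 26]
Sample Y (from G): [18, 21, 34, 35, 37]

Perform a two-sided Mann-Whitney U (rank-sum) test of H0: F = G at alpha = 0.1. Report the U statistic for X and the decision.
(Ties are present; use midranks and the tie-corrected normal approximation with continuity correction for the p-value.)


Step 1: Combine and sort all 9 observations; assign midranks.
sorted (value, group): (18,X), (18,Y), (19,X), (21,Y), (25,X), (26,X), (34,Y), (35,Y), (37,Y)
ranks: 18->1.5, 18->1.5, 19->3, 21->4, 25->5, 26->6, 34->7, 35->8, 37->9
Step 2: Rank sum for X: R1 = 1.5 + 3 + 5 + 6 = 15.5.
Step 3: U_X = R1 - n1(n1+1)/2 = 15.5 - 4*5/2 = 15.5 - 10 = 5.5.
       U_Y = n1*n2 - U_X = 20 - 5.5 = 14.5.
Step 4: Ties are present, so use the tie-corrected normal approximation (with continuity correction) for the p-value.
Step 5: p-value = 0.325163; compare to alpha = 0.1. fail to reject H0.

U_X = 5.5, p = 0.325163, fail to reject H0 at alpha = 0.1.


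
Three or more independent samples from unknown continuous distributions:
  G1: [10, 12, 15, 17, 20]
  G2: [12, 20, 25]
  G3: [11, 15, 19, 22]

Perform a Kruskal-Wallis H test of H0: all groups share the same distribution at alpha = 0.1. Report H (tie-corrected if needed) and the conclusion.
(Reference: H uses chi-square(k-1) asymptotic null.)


Step 1: Combine all N = 12 observations and assign midranks.
sorted (value, group, rank): (10,G1,1), (11,G3,2), (12,G1,3.5), (12,G2,3.5), (15,G1,5.5), (15,G3,5.5), (17,G1,7), (19,G3,8), (20,G1,9.5), (20,G2,9.5), (22,G3,11), (25,G2,12)
Step 2: Sum ranks within each group.
R_1 = 26.5 (n_1 = 5)
R_2 = 25 (n_2 = 3)
R_3 = 26.5 (n_3 = 4)
Step 3: H = 12/(N(N+1)) * sum(R_i^2/n_i) - 3(N+1)
     = 12/(12*13) * (26.5^2/5 + 25^2/3 + 26.5^2/4) - 3*13
     = 0.076923 * 524.346 - 39
     = 1.334295.
Step 4: Ties present; correction factor C = 1 - 18/(12^3 - 12) = 0.989510. Corrected H = 1.334295 / 0.989510 = 1.348439.
Step 5: Under H0, H ~ chi^2(2); p-value = 0.509554.
Step 6: alpha = 0.1. fail to reject H0.

H = 1.3484, df = 2, p = 0.509554, fail to reject H0.


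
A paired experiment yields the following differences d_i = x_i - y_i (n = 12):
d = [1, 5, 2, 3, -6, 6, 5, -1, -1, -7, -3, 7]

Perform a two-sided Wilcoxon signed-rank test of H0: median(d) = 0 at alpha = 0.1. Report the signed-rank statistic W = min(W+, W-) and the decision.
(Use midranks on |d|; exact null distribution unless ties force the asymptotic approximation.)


Step 1: Drop any zero differences (none here) and take |d_i|.
|d| = [1, 5, 2, 3, 6, 6, 5, 1, 1, 7, 3, 7]
Step 2: Midrank |d_i| (ties get averaged ranks).
ranks: |1|->2, |5|->7.5, |2|->4, |3|->5.5, |6|->9.5, |6|->9.5, |5|->7.5, |1|->2, |1|->2, |7|->11.5, |3|->5.5, |7|->11.5
Step 3: Attach original signs; sum ranks with positive sign and with negative sign.
W+ = 2 + 7.5 + 4 + 5.5 + 9.5 + 7.5 + 11.5 = 47.5
W- = 9.5 + 2 + 2 + 11.5 + 5.5 = 30.5
(Check: W+ + W- = 78 should equal n(n+1)/2 = 78.)
Step 4: Test statistic W = min(W+, W-) = 30.5.
Step 5: Ties in |d|, so use the tie-corrected normal approximation.
        E[W] = n(n+1)/4 = 12*13/4 = 39.
        Tie groups: |d|=1 (t=3), |d|=3 (t=2), |d|=5 (t=2), |d|=6 (t=2), |d|=7 (t=2); sum(t^3 - t) = 48.
        Var[W] = n(n+1)(2n+1)/24 - sum(t^3-t)/48 = 3900/24 - 48/48 = 161.5.
        z = (W - E[W]) / sqrt(Var[W]) = (30.5 - 39) / 12.7083 = -0.6689.
        Two-sided p = 2*Phi(z) = 0.503587.
Step 6: alpha = 0.1. fail to reject H0.

W+ = 47.5, W- = 30.5, W = min = 30.5, p = 0.503587, fail to reject H0.


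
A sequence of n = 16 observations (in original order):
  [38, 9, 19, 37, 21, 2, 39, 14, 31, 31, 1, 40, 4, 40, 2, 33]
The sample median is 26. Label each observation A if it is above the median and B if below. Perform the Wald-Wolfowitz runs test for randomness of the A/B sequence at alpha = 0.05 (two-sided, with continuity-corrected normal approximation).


Step 1: Compute median = 26; label A = above, B = below.
Labels in order: ABBABBABAABABABA  (n_A = 8, n_B = 8)
Step 2: Count runs R = 13.
Step 3: Under H0 (random ordering), E[R] = 2*n_A*n_B/(n_A+n_B) + 1 = 2*8*8/16 + 1 = 9.0000.
        Var[R] = 2*n_A*n_B*(2*n_A*n_B - n_A - n_B) / ((n_A+n_B)^2 * (n_A+n_B-1)) = 14336/3840 = 3.7333.
        SD[R] = 1.9322.
Step 4: Continuity-corrected z = (R - 0.5 - E[R]) / SD[R] = (13 - 0.5 - 9.0000) / 1.9322 = 1.8114.
Step 5: Two-sided p-value via normal approximation = 2*(1 - Phi(|z|)) = 0.070076.
Step 6: alpha = 0.05. fail to reject H0.

R = 13, z = 1.8114, p = 0.070076, fail to reject H0.


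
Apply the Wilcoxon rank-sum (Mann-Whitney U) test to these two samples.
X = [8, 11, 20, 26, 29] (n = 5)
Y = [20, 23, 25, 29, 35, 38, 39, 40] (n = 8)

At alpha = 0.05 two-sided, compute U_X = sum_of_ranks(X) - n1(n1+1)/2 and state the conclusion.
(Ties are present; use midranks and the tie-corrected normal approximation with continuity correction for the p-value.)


Step 1: Combine and sort all 13 observations; assign midranks.
sorted (value, group): (8,X), (11,X), (20,X), (20,Y), (23,Y), (25,Y), (26,X), (29,X), (29,Y), (35,Y), (38,Y), (39,Y), (40,Y)
ranks: 8->1, 11->2, 20->3.5, 20->3.5, 23->5, 25->6, 26->7, 29->8.5, 29->8.5, 35->10, 38->11, 39->12, 40->13
Step 2: Rank sum for X: R1 = 1 + 2 + 3.5 + 7 + 8.5 = 22.
Step 3: U_X = R1 - n1(n1+1)/2 = 22 - 5*6/2 = 22 - 15 = 7.
       U_Y = n1*n2 - U_X = 40 - 7 = 33.
Step 4: Ties are present, so use the tie-corrected normal approximation (with continuity correction) for the p-value.
Step 5: p-value = 0.066526; compare to alpha = 0.05. fail to reject H0.

U_X = 7, p = 0.066526, fail to reject H0 at alpha = 0.05.


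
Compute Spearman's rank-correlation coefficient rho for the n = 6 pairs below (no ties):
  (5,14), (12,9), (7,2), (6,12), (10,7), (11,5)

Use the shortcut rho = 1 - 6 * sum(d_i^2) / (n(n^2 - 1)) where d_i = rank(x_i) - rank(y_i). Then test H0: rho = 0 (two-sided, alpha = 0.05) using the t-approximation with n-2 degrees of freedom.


Step 1: Rank x and y separately (midranks; no ties here).
rank(x): 5->1, 12->6, 7->3, 6->2, 10->4, 11->5
rank(y): 14->6, 9->4, 2->1, 12->5, 7->3, 5->2
Step 2: d_i = R_x(i) - R_y(i); compute d_i^2.
  (1-6)^2=25, (6-4)^2=4, (3-1)^2=4, (2-5)^2=9, (4-3)^2=1, (5-2)^2=9
sum(d^2) = 52.
Step 3: rho = 1 - 6*52 / (6*(6^2 - 1)) = 1 - 312/210 = -0.485714.
Step 4: Under H0, t = rho * sqrt((n-2)/(1-rho^2)) = -1.1113 ~ t(4).
Step 5: Two-sided p-value from the t-distribution with 4 df = 0.328723.
Step 6: alpha = 0.05. fail to reject H0.

rho = -0.4857, p = 0.328723, fail to reject H0 at alpha = 0.05.


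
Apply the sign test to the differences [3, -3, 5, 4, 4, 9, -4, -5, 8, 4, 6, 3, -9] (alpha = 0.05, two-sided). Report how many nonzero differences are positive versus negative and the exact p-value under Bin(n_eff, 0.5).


Step 1: Discard zero differences. Original n = 13; n_eff = number of nonzero differences = 13.
Nonzero differences (with sign): +3, -3, +5, +4, +4, +9, -4, -5, +8, +4, +6, +3, -9
Step 2: Count signs: positive = 9, negative = 4.
Step 3: Under H0: P(positive) = 0.5, so the number of positives S ~ Bin(13, 0.5).
Step 4: Two-sided exact p-value = sum of Bin(13,0.5) probabilities at or below the observed probability = 0.266846.
Step 5: alpha = 0.05. fail to reject H0.

n_eff = 13, pos = 9, neg = 4, p = 0.266846, fail to reject H0.


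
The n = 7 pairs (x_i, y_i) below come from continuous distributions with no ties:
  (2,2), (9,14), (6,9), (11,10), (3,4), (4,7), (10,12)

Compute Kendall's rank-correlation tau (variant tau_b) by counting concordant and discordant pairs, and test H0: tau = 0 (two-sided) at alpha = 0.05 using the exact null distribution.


Step 1: Enumerate the 21 unordered pairs (i,j) with i<j and classify each by sign(x_j-x_i) * sign(y_j-y_i).
  (1,2):dx=+7,dy=+12->C; (1,3):dx=+4,dy=+7->C; (1,4):dx=+9,dy=+8->C; (1,5):dx=+1,dy=+2->C
  (1,6):dx=+2,dy=+5->C; (1,7):dx=+8,dy=+10->C; (2,3):dx=-3,dy=-5->C; (2,4):dx=+2,dy=-4->D
  (2,5):dx=-6,dy=-10->C; (2,6):dx=-5,dy=-7->C; (2,7):dx=+1,dy=-2->D; (3,4):dx=+5,dy=+1->C
  (3,5):dx=-3,dy=-5->C; (3,6):dx=-2,dy=-2->C; (3,7):dx=+4,dy=+3->C; (4,5):dx=-8,dy=-6->C
  (4,6):dx=-7,dy=-3->C; (4,7):dx=-1,dy=+2->D; (5,6):dx=+1,dy=+3->C; (5,7):dx=+7,dy=+8->C
  (6,7):dx=+6,dy=+5->C
Step 2: C = 18, D = 3, total pairs = 21.
Step 3: tau = (C - D)/(n(n-1)/2) = (18 - 3)/21 = 0.714286.
Step 4: Exact two-sided p-value (enumerate n! = 5040 permutations of y under H0): p = 0.030159.
Step 5: alpha = 0.05. reject H0.

tau_b = 0.7143 (C=18, D=3), p = 0.030159, reject H0.


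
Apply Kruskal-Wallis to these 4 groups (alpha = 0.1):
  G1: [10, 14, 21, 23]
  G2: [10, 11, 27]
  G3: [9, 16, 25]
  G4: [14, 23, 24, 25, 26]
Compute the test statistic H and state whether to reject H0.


Step 1: Combine all N = 15 observations and assign midranks.
sorted (value, group, rank): (9,G3,1), (10,G1,2.5), (10,G2,2.5), (11,G2,4), (14,G1,5.5), (14,G4,5.5), (16,G3,7), (21,G1,8), (23,G1,9.5), (23,G4,9.5), (24,G4,11), (25,G3,12.5), (25,G4,12.5), (26,G4,14), (27,G2,15)
Step 2: Sum ranks within each group.
R_1 = 25.5 (n_1 = 4)
R_2 = 21.5 (n_2 = 3)
R_3 = 20.5 (n_3 = 3)
R_4 = 52.5 (n_4 = 5)
Step 3: H = 12/(N(N+1)) * sum(R_i^2/n_i) - 3(N+1)
     = 12/(15*16) * (25.5^2/4 + 21.5^2/3 + 20.5^2/3 + 52.5^2/5) - 3*16
     = 0.050000 * 1007.98 - 48
     = 2.398958.
Step 4: Ties present; correction factor C = 1 - 24/(15^3 - 15) = 0.992857. Corrected H = 2.398958 / 0.992857 = 2.416217.
Step 5: Under H0, H ~ chi^2(3); p-value = 0.490623.
Step 6: alpha = 0.1. fail to reject H0.

H = 2.4162, df = 3, p = 0.490623, fail to reject H0.


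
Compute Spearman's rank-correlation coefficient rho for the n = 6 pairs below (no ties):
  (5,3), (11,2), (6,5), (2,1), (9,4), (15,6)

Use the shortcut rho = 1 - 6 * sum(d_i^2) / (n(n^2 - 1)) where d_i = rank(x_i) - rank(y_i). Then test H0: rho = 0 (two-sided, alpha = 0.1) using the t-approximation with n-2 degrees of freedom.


Step 1: Rank x and y separately (midranks; no ties here).
rank(x): 5->2, 11->5, 6->3, 2->1, 9->4, 15->6
rank(y): 3->3, 2->2, 5->5, 1->1, 4->4, 6->6
Step 2: d_i = R_x(i) - R_y(i); compute d_i^2.
  (2-3)^2=1, (5-2)^2=9, (3-5)^2=4, (1-1)^2=0, (4-4)^2=0, (6-6)^2=0
sum(d^2) = 14.
Step 3: rho = 1 - 6*14 / (6*(6^2 - 1)) = 1 - 84/210 = 0.600000.
Step 4: Under H0, t = rho * sqrt((n-2)/(1-rho^2)) = 1.5000 ~ t(4).
Step 5: Two-sided p-value from the t-distribution with 4 df = 0.208000.
Step 6: alpha = 0.1. fail to reject H0.

rho = 0.6000, p = 0.208000, fail to reject H0 at alpha = 0.1.


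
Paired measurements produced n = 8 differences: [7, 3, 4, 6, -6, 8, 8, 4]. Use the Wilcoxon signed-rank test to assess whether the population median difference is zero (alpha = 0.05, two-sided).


Step 1: Drop any zero differences (none here) and take |d_i|.
|d| = [7, 3, 4, 6, 6, 8, 8, 4]
Step 2: Midrank |d_i| (ties get averaged ranks).
ranks: |7|->6, |3|->1, |4|->2.5, |6|->4.5, |6|->4.5, |8|->7.5, |8|->7.5, |4|->2.5
Step 3: Attach original signs; sum ranks with positive sign and with negative sign.
W+ = 6 + 1 + 2.5 + 4.5 + 7.5 + 7.5 + 2.5 = 31.5
W- = 4.5 = 4.5
(Check: W+ + W- = 36 should equal n(n+1)/2 = 36.)
Step 4: Test statistic W = min(W+, W-) = 4.5.
Step 5: Ties in |d|, so use the tie-corrected normal approximation.
        E[W] = n(n+1)/4 = 8*9/4 = 18.
        Tie groups: |d|=4 (t=2), |d|=6 (t=2), |d|=8 (t=2); sum(t^3 - t) = 18.
        Var[W] = n(n+1)(2n+1)/24 - sum(t^3-t)/48 = 1224/24 - 18/48 = 50.625.
        z = (W - E[W]) / sqrt(Var[W]) = (4.5 - 18) / 7.1151 = -1.8974.
        Two-sided p = 2*Phi(z) = 0.057780.
Step 6: alpha = 0.05. fail to reject H0.

W+ = 31.5, W- = 4.5, W = min = 4.5, p = 0.057780, fail to reject H0.


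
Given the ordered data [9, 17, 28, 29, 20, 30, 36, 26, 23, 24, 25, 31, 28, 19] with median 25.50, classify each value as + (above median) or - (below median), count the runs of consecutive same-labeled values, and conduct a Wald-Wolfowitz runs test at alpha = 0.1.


Step 1: Compute median = 25.50; label A = above, B = below.
Labels in order: BBAABAAABBBAAB  (n_A = 7, n_B = 7)
Step 2: Count runs R = 7.
Step 3: Under H0 (random ordering), E[R] = 2*n_A*n_B/(n_A+n_B) + 1 = 2*7*7/14 + 1 = 8.0000.
        Var[R] = 2*n_A*n_B*(2*n_A*n_B - n_A - n_B) / ((n_A+n_B)^2 * (n_A+n_B-1)) = 8232/2548 = 3.2308.
        SD[R] = 1.7974.
Step 4: Continuity-corrected z = (R + 0.5 - E[R]) / SD[R] = (7 + 0.5 - 8.0000) / 1.7974 = -0.2782.
Step 5: Two-sided p-value via normal approximation = 2*(1 - Phi(|z|)) = 0.780879.
Step 6: alpha = 0.1. fail to reject H0.

R = 7, z = -0.2782, p = 0.780879, fail to reject H0.
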